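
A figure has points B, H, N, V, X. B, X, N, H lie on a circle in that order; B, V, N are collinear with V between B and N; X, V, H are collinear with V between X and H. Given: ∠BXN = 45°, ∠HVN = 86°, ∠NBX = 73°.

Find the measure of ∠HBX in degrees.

1. ∠BNX = 62°  [△BXN]
2. ∠BVX = 86°  [vertical angles at V]
3. ∠BXH = 21°  [△BVX]
4. ∠BHX = 62°  [same arc BX]
5. ∠HBX = 97°  [△BXH]

∠HBX = 97°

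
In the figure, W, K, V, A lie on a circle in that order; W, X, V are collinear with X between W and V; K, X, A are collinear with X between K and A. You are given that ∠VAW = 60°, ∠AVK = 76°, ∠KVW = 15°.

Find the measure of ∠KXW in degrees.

∠KXW = 74°

1. ∠VKW = 120°  [cyclic WKVA, opposite ∠K+∠A]
2. ∠AWK = 104°  [cyclic WKVA, opposite ∠W+∠V]
3. ∠KAW = 15°  [same arc WK]
4. ∠KWV = 45°  [△WKV]
5. ∠AKW = 61°  [△WKA]
6. ∠KXW = 74°  [△WXK]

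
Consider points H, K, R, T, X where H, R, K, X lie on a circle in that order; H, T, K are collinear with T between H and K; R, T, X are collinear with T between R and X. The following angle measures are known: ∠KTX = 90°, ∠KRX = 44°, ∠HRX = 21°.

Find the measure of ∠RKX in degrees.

∠RKX = 67°

1. ∠HKX = 21°  [same arc HX]
2. ∠KXR = 69°  [△KTX]
3. ∠RKX = 67°  [△RKX]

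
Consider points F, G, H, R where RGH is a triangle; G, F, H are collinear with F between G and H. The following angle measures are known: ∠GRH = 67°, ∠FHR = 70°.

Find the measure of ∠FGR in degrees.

∠FGR = 43°

1. ∠GHR = 70°  [F on ray HG]
2. ∠HGR = 43°  [△RGH]
3. ∠FGR = 43°  [F on ray GH]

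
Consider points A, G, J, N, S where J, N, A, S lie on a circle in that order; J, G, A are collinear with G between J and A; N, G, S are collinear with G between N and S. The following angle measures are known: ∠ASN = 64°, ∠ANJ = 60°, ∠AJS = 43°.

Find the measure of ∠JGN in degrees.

∠JGN = 99°

1. ∠AJN = 64°  [same arc NA]
2. ∠JAN = 56°  [△JNA]
3. ∠ANS = 43°  [same arc AS]
4. ∠AGN = 81°  [△NGA]
5. ∠JGN = 99°  [linear pair at G on JA]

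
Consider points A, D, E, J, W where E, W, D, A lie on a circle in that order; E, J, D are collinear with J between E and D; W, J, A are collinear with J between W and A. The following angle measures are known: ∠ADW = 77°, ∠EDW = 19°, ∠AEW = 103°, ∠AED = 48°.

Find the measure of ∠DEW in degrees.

1. ∠AWD = 48°  [same arc DA]
2. ∠DAW = 55°  [△WDA]
3. ∠DEW = 55°  [same arc WD]

∠DEW = 55°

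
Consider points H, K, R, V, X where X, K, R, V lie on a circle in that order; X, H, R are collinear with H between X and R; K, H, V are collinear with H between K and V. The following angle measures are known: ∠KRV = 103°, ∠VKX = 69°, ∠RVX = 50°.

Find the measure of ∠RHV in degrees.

1. ∠KXV = 77°  [cyclic XKRV, opposite ∠X+∠R]
2. ∠VRX = 69°  [same arc XV]
3. ∠KVX = 34°  [△XKV]
4. ∠RXV = 61°  [△XRV]
5. ∠VHX = 85°  [△XHV]
6. ∠RHV = 95°  [linear pair at H on XR]

∠RHV = 95°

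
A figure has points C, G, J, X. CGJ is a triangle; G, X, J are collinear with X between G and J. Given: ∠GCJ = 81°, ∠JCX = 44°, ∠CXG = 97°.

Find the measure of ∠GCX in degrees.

∠GCX = 37°

1. ∠CXJ = 83°  [linear pair at X on GJ]
2. ∠CJX = 53°  [△CXJ]
3. ∠CJG = 53°  [X on ray JG]
4. ∠CGJ = 46°  [△CGJ]
5. ∠CGX = 46°  [X on ray GJ]
6. ∠GCX = 37°  [△CGX]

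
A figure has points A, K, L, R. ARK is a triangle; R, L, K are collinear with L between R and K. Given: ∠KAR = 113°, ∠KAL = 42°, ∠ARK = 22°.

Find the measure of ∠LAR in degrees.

∠LAR = 71°

1. ∠AKR = 45°  [△ARK]
2. ∠ARL = 22°  [L on ray RK]
3. ∠AKL = 45°  [L on ray KR]
4. ∠ALK = 93°  [△ALK]
5. ∠ALR = 87°  [linear pair at L on RK]
6. ∠LAR = 71°  [△ARL]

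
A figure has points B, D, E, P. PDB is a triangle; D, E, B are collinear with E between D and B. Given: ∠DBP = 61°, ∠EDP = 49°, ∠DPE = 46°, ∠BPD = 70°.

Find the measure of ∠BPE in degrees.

1. ∠EBP = 61°  [E on ray BD]
2. ∠DEP = 85°  [△PDE]
3. ∠BEP = 95°  [linear pair at E on DB]
4. ∠BPE = 24°  [△PEB]

∠BPE = 24°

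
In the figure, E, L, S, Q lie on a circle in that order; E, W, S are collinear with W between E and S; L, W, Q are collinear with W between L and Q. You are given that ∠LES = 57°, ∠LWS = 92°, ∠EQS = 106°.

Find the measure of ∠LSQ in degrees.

∠LSQ = 84°

1. ∠LQS = 57°  [same arc LS]
2. ∠ELS = 74°  [cyclic ELSQ, opposite ∠L+∠Q]
3. ∠ESL = 49°  [△ELS]
4. ∠QLS = 39°  [△LWS]
5. ∠LSQ = 84°  [△LSQ]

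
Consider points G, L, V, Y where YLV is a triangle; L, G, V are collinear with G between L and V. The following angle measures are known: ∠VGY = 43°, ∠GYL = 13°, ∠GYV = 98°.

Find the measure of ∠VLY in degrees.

1. ∠LGY = 137°  [linear pair at G on LV]
2. ∠GLY = 30°  [△YLG]
3. ∠VLY = 30°  [G on ray LV]

∠VLY = 30°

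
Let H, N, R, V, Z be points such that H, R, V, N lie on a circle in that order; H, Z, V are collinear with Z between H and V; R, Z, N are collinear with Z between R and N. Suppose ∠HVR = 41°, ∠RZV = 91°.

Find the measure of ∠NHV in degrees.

1. ∠HNR = 41°  [same arc HR]
2. ∠HZN = 91°  [vertical angles at Z]
3. ∠NHV = 48°  [△HZN]

∠NHV = 48°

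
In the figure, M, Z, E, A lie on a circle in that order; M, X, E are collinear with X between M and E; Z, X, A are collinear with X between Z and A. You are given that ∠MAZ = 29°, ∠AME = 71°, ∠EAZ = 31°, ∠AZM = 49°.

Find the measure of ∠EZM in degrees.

∠EZM = 120°

1. ∠MEZ = 29°  [same arc MZ]
2. ∠EMZ = 31°  [same arc ZE]
3. ∠EZM = 120°  [△MZE]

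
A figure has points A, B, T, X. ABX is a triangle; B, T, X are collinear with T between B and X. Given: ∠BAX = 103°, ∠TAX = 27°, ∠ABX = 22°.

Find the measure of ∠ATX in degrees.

∠ATX = 98°

1. ∠AXB = 55°  [△ABX]
2. ∠AXT = 55°  [T on ray XB]
3. ∠ATX = 98°  [△ATX]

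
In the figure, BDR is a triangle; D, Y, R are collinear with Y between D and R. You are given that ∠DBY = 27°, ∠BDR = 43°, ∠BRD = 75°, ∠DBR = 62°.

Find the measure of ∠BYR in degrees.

∠BYR = 70°

1. ∠BDY = 43°  [Y on ray DR]
2. ∠BYD = 110°  [△BDY]
3. ∠BYR = 70°  [linear pair at Y on DR]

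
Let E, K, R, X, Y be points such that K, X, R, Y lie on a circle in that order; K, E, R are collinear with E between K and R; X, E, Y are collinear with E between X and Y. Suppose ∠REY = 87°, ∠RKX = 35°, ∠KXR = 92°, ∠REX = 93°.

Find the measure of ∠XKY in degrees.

1. ∠KEX = 87°  [vertical angles at E]
2. ∠KRX = 53°  [△KXR]
3. ∠KXY = 58°  [△KEX]
4. ∠KYX = 53°  [same arc KX]
5. ∠XKY = 69°  [△KXY]

∠XKY = 69°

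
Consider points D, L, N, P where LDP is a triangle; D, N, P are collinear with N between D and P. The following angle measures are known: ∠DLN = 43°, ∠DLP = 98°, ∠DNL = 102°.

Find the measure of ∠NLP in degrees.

1. ∠LDN = 35°  [△LDN]
2. ∠LNP = 78°  [linear pair at N on DP]
3. ∠LDP = 35°  [N on ray DP]
4. ∠DPL = 47°  [△LDP]
5. ∠LPN = 47°  [N on ray PD]
6. ∠NLP = 55°  [△LNP]

∠NLP = 55°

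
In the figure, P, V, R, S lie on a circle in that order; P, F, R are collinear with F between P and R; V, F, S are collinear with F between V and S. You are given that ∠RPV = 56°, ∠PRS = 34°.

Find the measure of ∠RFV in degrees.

∠RFV = 90°

1. ∠PVS = 34°  [same arc PS]
2. ∠PFV = 90°  [△PFV]
3. ∠RFV = 90°  [linear pair at F on PR]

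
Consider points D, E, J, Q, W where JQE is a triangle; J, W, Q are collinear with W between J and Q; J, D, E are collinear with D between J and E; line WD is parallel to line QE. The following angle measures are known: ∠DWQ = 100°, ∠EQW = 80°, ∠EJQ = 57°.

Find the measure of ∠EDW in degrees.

1. ∠DWJ = 80°  [linear pair at W on JQ]
2. ∠DJW = 57°  [W on JQ, D on JE]
3. ∠JDW = 43°  [△JWD]
4. ∠EDW = 137°  [linear pair at D on JE]

∠EDW = 137°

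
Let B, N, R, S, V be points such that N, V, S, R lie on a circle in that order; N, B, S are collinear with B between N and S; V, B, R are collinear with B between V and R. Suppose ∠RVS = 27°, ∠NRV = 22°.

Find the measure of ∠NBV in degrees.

1. ∠NSV = 22°  [same arc NV]
2. ∠SBV = 131°  [△VBS]
3. ∠NBV = 49°  [linear pair at B on NS]

∠NBV = 49°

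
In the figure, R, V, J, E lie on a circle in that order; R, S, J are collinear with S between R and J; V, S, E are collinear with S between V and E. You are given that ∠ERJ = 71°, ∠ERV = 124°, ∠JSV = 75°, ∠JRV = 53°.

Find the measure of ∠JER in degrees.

1. ∠EVJ = 71°  [same arc JE]
2. ∠RJV = 34°  [△VSJ]
3. ∠JVR = 93°  [△RVJ]
4. ∠JER = 87°  [cyclic RVJE, opposite ∠V+∠E]

∠JER = 87°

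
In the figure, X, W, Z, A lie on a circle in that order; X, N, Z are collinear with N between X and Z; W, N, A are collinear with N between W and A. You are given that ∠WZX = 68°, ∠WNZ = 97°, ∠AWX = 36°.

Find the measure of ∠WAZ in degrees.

∠WAZ = 61°

1. ∠ANX = 97°  [vertical angles at N]
2. ∠AZX = 36°  [same arc XA]
3. ∠ANZ = 83°  [linear pair at N on XZ]
4. ∠WAZ = 61°  [△ZNA]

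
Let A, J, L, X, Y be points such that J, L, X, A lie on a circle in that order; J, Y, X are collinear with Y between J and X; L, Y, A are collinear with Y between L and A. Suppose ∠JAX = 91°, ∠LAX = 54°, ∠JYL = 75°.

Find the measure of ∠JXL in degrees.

∠JXL = 37°

1. ∠JLX = 89°  [cyclic JLXA, opposite ∠L+∠A]
2. ∠LJX = 54°  [same arc LX]
3. ∠JXL = 37°  [△JLX]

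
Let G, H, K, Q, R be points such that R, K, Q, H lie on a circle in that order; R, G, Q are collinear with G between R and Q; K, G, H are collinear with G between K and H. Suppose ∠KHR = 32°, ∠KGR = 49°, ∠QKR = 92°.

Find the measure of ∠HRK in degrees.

1. ∠KQR = 32°  [same arc RK]
2. ∠KRQ = 56°  [△RKQ]
3. ∠HKR = 75°  [△RGK]
4. ∠HRK = 73°  [△RKH]

∠HRK = 73°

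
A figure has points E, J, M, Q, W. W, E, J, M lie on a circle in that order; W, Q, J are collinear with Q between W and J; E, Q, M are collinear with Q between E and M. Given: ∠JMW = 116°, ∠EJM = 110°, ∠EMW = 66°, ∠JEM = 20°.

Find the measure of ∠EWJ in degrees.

1. ∠JEW = 64°  [cyclic WEJM, opposite ∠E+∠M]
2. ∠EJW = 66°  [same arc WE]
3. ∠EWJ = 50°  [△WEJ]

∠EWJ = 50°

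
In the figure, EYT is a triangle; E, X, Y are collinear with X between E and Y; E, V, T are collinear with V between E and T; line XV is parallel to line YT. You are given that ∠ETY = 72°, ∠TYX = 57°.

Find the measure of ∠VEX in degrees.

1. ∠EYT = 57°  [X on ray YE]
2. ∠TEY = 51°  [△EYT]
3. ∠VEX = 51°  [X on EY, V on ET]

∠VEX = 51°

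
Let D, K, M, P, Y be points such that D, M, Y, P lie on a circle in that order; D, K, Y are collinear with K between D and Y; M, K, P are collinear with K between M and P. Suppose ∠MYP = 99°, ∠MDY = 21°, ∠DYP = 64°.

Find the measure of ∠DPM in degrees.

1. ∠MDP = 81°  [cyclic DMYP, opposite ∠D+∠Y]
2. ∠DMP = 64°  [same arc DP]
3. ∠DPM = 35°  [△DMP]

∠DPM = 35°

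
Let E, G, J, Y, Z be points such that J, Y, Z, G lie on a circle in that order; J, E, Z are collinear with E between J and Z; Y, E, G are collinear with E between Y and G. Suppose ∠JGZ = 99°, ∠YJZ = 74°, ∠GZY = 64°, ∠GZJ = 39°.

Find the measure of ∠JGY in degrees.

∠JGY = 25°

1. ∠JYZ = 81°  [cyclic JYZG, opposite ∠Y+∠G]
2. ∠JZY = 25°  [△JYZ]
3. ∠JGY = 25°  [same arc JY]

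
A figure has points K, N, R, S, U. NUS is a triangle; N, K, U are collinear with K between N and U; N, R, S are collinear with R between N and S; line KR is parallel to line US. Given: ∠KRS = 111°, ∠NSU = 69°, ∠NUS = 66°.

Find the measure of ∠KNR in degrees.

∠KNR = 45°

1. ∠KRN = 69°  [linear pair at R on NS]
2. ∠NKR = 66°  [KR∥US, corresponding at K]
3. ∠KNR = 45°  [△NKR]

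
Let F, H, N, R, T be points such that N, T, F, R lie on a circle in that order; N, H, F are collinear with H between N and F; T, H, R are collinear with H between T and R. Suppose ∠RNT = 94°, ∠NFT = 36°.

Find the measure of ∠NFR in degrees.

∠NFR = 50°

1. ∠NRT = 36°  [same arc NT]
2. ∠NTR = 50°  [△NTR]
3. ∠NFR = 50°  [same arc NR]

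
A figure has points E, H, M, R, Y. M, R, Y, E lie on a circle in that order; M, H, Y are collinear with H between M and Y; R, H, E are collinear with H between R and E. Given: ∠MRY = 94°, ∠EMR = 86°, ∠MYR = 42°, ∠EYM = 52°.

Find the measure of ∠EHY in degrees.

1. ∠RMY = 44°  [△MRY]
2. ∠REY = 44°  [same arc RY]
3. ∠EHY = 84°  [△YHE]

∠EHY = 84°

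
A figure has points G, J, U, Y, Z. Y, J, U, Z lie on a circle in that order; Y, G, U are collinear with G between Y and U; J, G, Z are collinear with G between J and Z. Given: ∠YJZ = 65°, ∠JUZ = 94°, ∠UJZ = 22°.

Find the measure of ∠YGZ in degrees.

∠YGZ = 129°

1. ∠JYZ = 86°  [cyclic YJUZ, opposite ∠Y+∠U]
2. ∠UYZ = 22°  [same arc UZ]
3. ∠JZY = 29°  [△YJZ]
4. ∠YGZ = 129°  [△YGZ]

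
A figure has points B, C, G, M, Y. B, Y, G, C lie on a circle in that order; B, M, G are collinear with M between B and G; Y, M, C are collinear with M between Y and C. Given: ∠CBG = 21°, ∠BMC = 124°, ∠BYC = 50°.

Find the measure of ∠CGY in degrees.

∠CGY = 85°

1. ∠BCY = 35°  [△BMC]
2. ∠CBY = 95°  [△BYC]
3. ∠CGY = 85°  [cyclic BYGC, opposite ∠B+∠G]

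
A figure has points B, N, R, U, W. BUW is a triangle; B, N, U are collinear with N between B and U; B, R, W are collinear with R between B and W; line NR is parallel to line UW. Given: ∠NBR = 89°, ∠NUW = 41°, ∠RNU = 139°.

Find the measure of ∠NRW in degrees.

1. ∠BNR = 41°  [linear pair at N on BU]
2. ∠BRN = 50°  [△BNR]
3. ∠NRW = 130°  [linear pair at R on BW]

∠NRW = 130°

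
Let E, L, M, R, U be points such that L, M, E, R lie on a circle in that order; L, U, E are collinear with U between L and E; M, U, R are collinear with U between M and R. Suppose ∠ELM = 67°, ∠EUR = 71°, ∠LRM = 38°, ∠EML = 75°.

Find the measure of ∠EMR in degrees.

∠EMR = 33°

1. ∠LUR = 109°  [linear pair at U on LE]
2. ∠ELR = 33°  [△LUR]
3. ∠EMR = 33°  [same arc ER]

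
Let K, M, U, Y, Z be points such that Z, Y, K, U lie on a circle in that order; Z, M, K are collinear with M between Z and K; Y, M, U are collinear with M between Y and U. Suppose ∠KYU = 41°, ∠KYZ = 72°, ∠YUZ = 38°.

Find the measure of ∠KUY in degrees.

1. ∠KZU = 41°  [same arc KU]
2. ∠KUZ = 108°  [cyclic ZYKU, opposite ∠Y+∠U]
3. ∠UMZ = 101°  [△ZMU]
4. ∠UKZ = 31°  [△ZKU]
5. ∠KMU = 79°  [linear pair at M on ZK]
6. ∠KUY = 70°  [△KMU]

∠KUY = 70°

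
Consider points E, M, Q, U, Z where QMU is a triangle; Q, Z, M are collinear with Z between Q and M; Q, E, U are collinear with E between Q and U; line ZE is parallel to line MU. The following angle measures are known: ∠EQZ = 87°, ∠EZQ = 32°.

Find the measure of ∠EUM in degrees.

∠EUM = 61°

1. ∠QEZ = 61°  [△QZE]
2. ∠UEZ = 119°  [linear pair at E on QU]
3. ∠EUM = 61°  [ZE∥MU, co-interior at U–E]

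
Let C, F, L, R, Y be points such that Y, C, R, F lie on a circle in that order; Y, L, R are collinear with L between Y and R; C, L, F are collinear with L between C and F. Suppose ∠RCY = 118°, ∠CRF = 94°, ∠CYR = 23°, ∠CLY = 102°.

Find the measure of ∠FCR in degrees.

1. ∠CRY = 39°  [△YCR]
2. ∠CLR = 78°  [linear pair at L on YR]
3. ∠FCR = 63°  [△CLR]

∠FCR = 63°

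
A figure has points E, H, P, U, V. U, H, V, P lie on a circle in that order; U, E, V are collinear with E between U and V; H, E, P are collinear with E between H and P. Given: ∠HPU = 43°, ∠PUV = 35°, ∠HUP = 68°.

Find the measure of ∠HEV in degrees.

1. ∠HVU = 43°  [same arc UH]
2. ∠PHV = 35°  [same arc VP]
3. ∠HEV = 102°  [△HEV]

∠HEV = 102°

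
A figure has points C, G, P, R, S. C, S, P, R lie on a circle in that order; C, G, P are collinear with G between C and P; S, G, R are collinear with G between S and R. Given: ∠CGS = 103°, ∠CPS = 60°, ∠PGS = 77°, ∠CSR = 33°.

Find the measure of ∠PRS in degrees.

1. ∠PGR = 103°  [vertical angles at G]
2. ∠CPR = 33°  [same arc CR]
3. ∠PRS = 44°  [△PGR]

∠PRS = 44°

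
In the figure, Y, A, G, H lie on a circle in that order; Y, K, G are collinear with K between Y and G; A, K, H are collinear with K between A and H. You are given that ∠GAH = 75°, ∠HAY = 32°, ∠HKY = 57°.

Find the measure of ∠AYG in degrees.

1. ∠HGY = 32°  [same arc YH]
2. ∠GKH = 123°  [linear pair at K on YG]
3. ∠AHG = 25°  [△GKH]
4. ∠AYG = 25°  [same arc AG]

∠AYG = 25°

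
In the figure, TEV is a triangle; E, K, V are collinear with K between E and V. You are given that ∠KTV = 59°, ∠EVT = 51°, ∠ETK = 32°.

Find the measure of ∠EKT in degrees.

1. ∠KVT = 51°  [K on ray VE]
2. ∠TKV = 70°  [△TKV]
3. ∠EKT = 110°  [linear pair at K on EV]

∠EKT = 110°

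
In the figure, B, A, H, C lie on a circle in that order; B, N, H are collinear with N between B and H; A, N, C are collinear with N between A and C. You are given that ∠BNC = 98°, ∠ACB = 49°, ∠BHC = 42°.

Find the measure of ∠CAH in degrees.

∠CAH = 33°

1. ∠ANH = 98°  [vertical angles at N]
2. ∠AHB = 49°  [same arc BA]
3. ∠CAH = 33°  [△ANH]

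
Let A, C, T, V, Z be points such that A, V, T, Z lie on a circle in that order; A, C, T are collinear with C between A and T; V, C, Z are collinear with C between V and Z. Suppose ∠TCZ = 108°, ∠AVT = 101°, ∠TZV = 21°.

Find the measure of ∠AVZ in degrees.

1. ∠ACV = 108°  [vertical angles at C]
2. ∠TAV = 21°  [same arc VT]
3. ∠AVZ = 51°  [△ACV]

∠AVZ = 51°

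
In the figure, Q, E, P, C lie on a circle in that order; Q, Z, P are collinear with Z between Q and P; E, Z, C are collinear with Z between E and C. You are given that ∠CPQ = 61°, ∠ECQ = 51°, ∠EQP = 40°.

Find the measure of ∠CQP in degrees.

1. ∠CEQ = 61°  [same arc QC]
2. ∠CQE = 68°  [△QEC]
3. ∠ECP = 40°  [same arc EP]
4. ∠CPE = 112°  [cyclic QEPC, opposite ∠Q+∠P]
5. ∠CEP = 28°  [△EPC]
6. ∠CQP = 28°  [same arc PC]

∠CQP = 28°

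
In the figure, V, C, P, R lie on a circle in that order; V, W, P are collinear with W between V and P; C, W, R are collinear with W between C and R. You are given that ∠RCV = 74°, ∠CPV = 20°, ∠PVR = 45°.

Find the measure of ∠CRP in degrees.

∠CRP = 41°

1. ∠RPV = 74°  [same arc VR]
2. ∠CRV = 20°  [same arc VC]
3. ∠RWV = 115°  [△VWR]
4. ∠PWR = 65°  [linear pair at W on VP]
5. ∠CRP = 41°  [△PWR]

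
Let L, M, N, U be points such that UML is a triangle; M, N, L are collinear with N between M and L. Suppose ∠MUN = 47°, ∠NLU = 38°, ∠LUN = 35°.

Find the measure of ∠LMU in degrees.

∠LMU = 60°

1. ∠LNU = 107°  [△UNL]
2. ∠MNU = 73°  [linear pair at N on ML]
3. ∠NMU = 60°  [△UMN]
4. ∠LMU = 60°  [N on ray ML]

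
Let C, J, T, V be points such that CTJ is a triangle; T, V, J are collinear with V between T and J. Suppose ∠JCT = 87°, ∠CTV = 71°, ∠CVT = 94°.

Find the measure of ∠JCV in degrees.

1. ∠CTJ = 71°  [V on ray TJ]
2. ∠CVJ = 86°  [linear pair at V on TJ]
3. ∠CJT = 22°  [△CTJ]
4. ∠CJV = 22°  [V on ray JT]
5. ∠JCV = 72°  [△CVJ]

∠JCV = 72°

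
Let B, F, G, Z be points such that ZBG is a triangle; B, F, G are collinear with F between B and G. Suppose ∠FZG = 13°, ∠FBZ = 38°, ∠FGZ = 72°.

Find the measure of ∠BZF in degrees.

∠BZF = 57°

1. ∠GFZ = 95°  [△ZFG]
2. ∠BFZ = 85°  [linear pair at F on BG]
3. ∠BZF = 57°  [△ZBF]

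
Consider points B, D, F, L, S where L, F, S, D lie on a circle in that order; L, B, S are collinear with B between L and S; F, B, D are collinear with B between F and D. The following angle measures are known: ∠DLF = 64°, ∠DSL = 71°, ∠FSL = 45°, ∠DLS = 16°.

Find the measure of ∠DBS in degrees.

1. ∠FDL = 45°  [same arc LF]
2. ∠DBL = 119°  [△LBD]
3. ∠DBS = 61°  [linear pair at B on LS]

∠DBS = 61°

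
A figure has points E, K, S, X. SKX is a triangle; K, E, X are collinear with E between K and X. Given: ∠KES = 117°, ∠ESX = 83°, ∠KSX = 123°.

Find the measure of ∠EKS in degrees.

∠EKS = 23°

1. ∠SEX = 63°  [linear pair at E on KX]
2. ∠EXS = 34°  [△SEX]
3. ∠KXS = 34°  [E on ray XK]
4. ∠SKX = 23°  [△SKX]
5. ∠EKS = 23°  [E on ray KX]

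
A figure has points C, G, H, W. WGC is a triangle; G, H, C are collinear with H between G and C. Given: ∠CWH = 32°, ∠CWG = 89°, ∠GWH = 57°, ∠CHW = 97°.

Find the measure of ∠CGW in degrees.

1. ∠HCW = 51°  [△WHC]
2. ∠GCW = 51°  [H on ray CG]
3. ∠CGW = 40°  [△WGC]

∠CGW = 40°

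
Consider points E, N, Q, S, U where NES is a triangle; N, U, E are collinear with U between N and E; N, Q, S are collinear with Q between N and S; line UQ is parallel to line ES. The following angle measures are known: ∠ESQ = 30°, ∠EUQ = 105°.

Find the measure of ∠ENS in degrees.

∠ENS = 75°

1. ∠ESN = 30°  [Q on ray SN]
2. ∠NUQ = 75°  [linear pair at U on NE]
3. ∠NQU = 30°  [UQ∥ES, corresponding at Q]
4. ∠QNU = 75°  [△NUQ]
5. ∠ENS = 75°  [U on NE, Q on NS]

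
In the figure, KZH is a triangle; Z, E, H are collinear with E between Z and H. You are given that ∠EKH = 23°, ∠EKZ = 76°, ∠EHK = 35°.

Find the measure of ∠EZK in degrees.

∠EZK = 46°

1. ∠HEK = 122°  [△KEH]
2. ∠KEZ = 58°  [linear pair at E on ZH]
3. ∠EZK = 46°  [△KZE]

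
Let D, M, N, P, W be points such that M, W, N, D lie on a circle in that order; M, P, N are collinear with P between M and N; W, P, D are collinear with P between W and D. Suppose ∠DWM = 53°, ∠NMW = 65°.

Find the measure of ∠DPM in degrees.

1. ∠DNM = 53°  [same arc MD]
2. ∠NDW = 65°  [same arc WN]
3. ∠DPN = 62°  [△NPD]
4. ∠DPM = 118°  [linear pair at P on MN]

∠DPM = 118°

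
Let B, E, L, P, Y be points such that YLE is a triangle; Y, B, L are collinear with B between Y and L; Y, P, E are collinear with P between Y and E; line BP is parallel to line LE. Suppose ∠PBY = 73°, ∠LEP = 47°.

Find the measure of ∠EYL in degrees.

1. ∠ELY = 73°  [BP∥LE, corresponding at B]
2. ∠LEY = 47°  [P on ray EY]
3. ∠EYL = 60°  [△YLE]

∠EYL = 60°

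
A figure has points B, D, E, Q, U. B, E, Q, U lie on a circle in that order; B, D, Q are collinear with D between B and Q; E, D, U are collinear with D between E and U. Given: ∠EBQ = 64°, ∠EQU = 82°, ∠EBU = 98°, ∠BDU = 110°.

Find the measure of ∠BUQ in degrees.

∠BUQ = 100°

1. ∠EUQ = 64°  [same arc EQ]
2. ∠QEU = 34°  [△EQU]
3. ∠QDU = 70°  [linear pair at D on BQ]
4. ∠BQU = 46°  [△QDU]
5. ∠QBU = 34°  [same arc QU]
6. ∠BUQ = 100°  [△BQU]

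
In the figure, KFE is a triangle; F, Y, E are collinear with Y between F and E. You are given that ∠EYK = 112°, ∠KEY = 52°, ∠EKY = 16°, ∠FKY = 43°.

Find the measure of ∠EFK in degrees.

∠EFK = 69°

1. ∠FYK = 68°  [linear pair at Y on FE]
2. ∠KFY = 69°  [△KFY]
3. ∠EFK = 69°  [Y on ray FE]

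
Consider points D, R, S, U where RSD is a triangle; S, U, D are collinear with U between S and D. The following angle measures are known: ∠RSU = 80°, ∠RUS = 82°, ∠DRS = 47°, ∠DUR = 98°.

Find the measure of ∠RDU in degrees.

∠RDU = 53°

1. ∠DSR = 80°  [U on ray SD]
2. ∠RDS = 53°  [△RSD]
3. ∠RDU = 53°  [U on ray DS]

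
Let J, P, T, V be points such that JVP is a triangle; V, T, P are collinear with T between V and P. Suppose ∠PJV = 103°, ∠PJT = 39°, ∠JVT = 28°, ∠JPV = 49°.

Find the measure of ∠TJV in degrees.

∠TJV = 64°

1. ∠JPT = 49°  [T on ray PV]
2. ∠JTP = 92°  [△JTP]
3. ∠JTV = 88°  [linear pair at T on VP]
4. ∠TJV = 64°  [△JVT]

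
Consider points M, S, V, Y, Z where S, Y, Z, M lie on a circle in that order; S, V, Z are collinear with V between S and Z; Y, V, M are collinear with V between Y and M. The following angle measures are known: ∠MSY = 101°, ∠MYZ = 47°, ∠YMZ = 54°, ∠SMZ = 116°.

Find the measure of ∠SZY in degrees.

∠SZY = 62°

1. ∠YSZ = 54°  [same arc YZ]
2. ∠SYZ = 64°  [cyclic SYZM, opposite ∠Y+∠M]
3. ∠SZY = 62°  [△SYZ]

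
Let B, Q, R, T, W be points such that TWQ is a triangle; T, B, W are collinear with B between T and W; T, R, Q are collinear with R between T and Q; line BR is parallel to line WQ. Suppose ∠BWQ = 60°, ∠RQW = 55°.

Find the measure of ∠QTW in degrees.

1. ∠QWT = 60°  [B on ray WT]
2. ∠TQW = 55°  [R on ray QT]
3. ∠QTW = 65°  [△TWQ]

∠QTW = 65°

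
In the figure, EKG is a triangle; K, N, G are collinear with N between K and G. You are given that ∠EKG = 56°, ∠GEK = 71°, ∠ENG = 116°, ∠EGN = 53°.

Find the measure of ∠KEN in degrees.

∠KEN = 60°

1. ∠EKN = 56°  [N on ray KG]
2. ∠ENK = 64°  [linear pair at N on KG]
3. ∠KEN = 60°  [△EKN]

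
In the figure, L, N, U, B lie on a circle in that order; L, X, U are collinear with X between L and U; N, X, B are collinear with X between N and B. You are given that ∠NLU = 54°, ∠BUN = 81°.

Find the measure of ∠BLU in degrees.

∠BLU = 45°

1. ∠NBU = 54°  [same arc NU]
2. ∠BNU = 45°  [△NUB]
3. ∠BLU = 45°  [same arc UB]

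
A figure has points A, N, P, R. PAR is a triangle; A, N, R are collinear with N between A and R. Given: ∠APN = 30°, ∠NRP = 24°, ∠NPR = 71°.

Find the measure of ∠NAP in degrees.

∠NAP = 55°

1. ∠PNR = 85°  [△PNR]
2. ∠ANP = 95°  [linear pair at N on AR]
3. ∠NAP = 55°  [△PAN]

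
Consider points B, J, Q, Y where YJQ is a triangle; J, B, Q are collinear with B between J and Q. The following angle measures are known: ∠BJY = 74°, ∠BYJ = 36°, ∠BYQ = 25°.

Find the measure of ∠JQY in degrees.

1. ∠JBY = 70°  [△YJB]
2. ∠QBY = 110°  [linear pair at B on JQ]
3. ∠BQY = 45°  [△YBQ]
4. ∠JQY = 45°  [B on ray QJ]

∠JQY = 45°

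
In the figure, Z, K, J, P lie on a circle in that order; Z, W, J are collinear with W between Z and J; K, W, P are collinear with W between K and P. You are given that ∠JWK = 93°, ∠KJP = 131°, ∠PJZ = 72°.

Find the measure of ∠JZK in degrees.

1. ∠KWZ = 87°  [linear pair at W on ZJ]
2. ∠PKZ = 72°  [same arc ZP]
3. ∠JZK = 21°  [△ZWK]

∠JZK = 21°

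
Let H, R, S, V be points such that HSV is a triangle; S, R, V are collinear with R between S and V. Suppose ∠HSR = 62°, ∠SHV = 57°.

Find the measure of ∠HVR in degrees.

∠HVR = 61°

1. ∠HSV = 62°  [R on ray SV]
2. ∠HVS = 61°  [△HSV]
3. ∠HVR = 61°  [R on ray VS]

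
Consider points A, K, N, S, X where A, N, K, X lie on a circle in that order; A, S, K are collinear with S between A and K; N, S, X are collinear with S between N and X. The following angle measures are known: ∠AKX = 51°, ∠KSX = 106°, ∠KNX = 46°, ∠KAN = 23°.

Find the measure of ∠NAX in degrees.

1. ∠KXN = 23°  [△KSX]
2. ∠NKX = 111°  [△NKX]
3. ∠NAX = 69°  [cyclic ANKX, opposite ∠A+∠K]

∠NAX = 69°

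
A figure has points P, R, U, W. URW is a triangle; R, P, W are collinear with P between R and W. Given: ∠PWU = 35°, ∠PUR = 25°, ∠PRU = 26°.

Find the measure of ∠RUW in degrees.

1. ∠RWU = 35°  [P on ray WR]
2. ∠URW = 26°  [P on ray RW]
3. ∠RUW = 119°  [△URW]

∠RUW = 119°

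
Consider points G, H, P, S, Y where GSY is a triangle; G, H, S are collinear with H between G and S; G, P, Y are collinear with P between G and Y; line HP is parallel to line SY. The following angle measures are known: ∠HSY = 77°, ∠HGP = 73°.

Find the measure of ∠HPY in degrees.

∠HPY = 150°

1. ∠GSY = 77°  [H on ray SG]
2. ∠SGY = 73°  [H on GS, P on GY]
3. ∠GYS = 30°  [△GSY]
4. ∠GPH = 30°  [HP∥SY, corresponding at P]
5. ∠HPY = 150°  [linear pair at P on GY]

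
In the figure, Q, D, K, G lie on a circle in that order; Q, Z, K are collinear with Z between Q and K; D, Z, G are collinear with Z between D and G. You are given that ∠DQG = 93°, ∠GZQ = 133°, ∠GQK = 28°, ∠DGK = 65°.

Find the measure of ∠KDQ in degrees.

1. ∠DZK = 133°  [vertical angles at Z]
2. ∠GDK = 28°  [same arc KG]
3. ∠DQK = 65°  [same arc DK]
4. ∠DKQ = 19°  [△DZK]
5. ∠KDQ = 96°  [△QDK]

∠KDQ = 96°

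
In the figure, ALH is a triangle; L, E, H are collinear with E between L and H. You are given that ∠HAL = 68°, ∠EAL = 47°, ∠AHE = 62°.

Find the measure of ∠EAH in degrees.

∠EAH = 21°

1. ∠AHL = 62°  [E on ray HL]
2. ∠ALH = 50°  [△ALH]
3. ∠ALE = 50°  [E on ray LH]
4. ∠AEL = 83°  [△ALE]
5. ∠AEH = 97°  [linear pair at E on LH]
6. ∠EAH = 21°  [△AEH]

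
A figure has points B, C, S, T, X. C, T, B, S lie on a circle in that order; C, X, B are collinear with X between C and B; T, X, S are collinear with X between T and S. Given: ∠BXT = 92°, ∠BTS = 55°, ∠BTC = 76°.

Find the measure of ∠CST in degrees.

∠CST = 33°

1. ∠CXS = 92°  [vertical angles at X]
2. ∠BCS = 55°  [same arc BS]
3. ∠CST = 33°  [△CXS]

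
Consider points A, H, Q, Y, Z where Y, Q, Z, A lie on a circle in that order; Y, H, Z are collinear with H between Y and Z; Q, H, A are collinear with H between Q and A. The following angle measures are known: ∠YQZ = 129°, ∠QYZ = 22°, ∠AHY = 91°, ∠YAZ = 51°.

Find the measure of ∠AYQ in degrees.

1. ∠QZY = 29°  [△YQZ]
2. ∠QAZ = 22°  [same arc QZ]
3. ∠QHZ = 91°  [vertical angles at H]
4. ∠AQZ = 60°  [△QHZ]
5. ∠AZQ = 98°  [△QZA]
6. ∠AYQ = 82°  [cyclic YQZA, opposite ∠Y+∠Z]

∠AYQ = 82°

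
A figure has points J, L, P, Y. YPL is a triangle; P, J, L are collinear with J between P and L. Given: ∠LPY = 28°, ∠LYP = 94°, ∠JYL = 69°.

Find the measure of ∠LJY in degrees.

1. ∠PLY = 58°  [△YPL]
2. ∠JLY = 58°  [J on ray LP]
3. ∠LJY = 53°  [△YJL]

∠LJY = 53°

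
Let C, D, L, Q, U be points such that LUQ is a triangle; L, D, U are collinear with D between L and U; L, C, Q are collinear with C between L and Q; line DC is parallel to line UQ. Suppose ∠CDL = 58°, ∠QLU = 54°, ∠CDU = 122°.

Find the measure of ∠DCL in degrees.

1. ∠LUQ = 58°  [DC∥UQ, corresponding at D]
2. ∠LQU = 68°  [△LUQ]
3. ∠DCL = 68°  [DC∥UQ, corresponding at C]

∠DCL = 68°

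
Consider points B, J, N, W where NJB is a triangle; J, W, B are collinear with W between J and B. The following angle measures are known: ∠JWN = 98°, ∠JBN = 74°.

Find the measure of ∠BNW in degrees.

1. ∠BWN = 82°  [linear pair at W on JB]
2. ∠NBW = 74°  [W on ray BJ]
3. ∠BNW = 24°  [△NWB]

∠BNW = 24°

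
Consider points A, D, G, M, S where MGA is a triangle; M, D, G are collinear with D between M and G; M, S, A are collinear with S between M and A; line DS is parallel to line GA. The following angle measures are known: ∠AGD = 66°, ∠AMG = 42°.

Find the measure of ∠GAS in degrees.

∠GAS = 72°

1. ∠AGM = 66°  [D on ray GM]
2. ∠GAM = 72°  [△MGA]
3. ∠GAS = 72°  [S on ray AM]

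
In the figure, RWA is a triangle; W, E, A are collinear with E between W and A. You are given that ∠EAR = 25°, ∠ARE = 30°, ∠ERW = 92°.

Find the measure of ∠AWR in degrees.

1. ∠AER = 125°  [△REA]
2. ∠REW = 55°  [linear pair at E on WA]
3. ∠EWR = 33°  [△RWE]
4. ∠AWR = 33°  [E on ray WA]

∠AWR = 33°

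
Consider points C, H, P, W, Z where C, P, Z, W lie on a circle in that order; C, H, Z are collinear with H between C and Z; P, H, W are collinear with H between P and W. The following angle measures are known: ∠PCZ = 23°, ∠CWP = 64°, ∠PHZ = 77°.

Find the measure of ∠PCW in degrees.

∠PCW = 62°

1. ∠PWZ = 23°  [same arc PZ]
2. ∠CZP = 64°  [same arc CP]
3. ∠WPZ = 39°  [△PHZ]
4. ∠PZW = 118°  [△PZW]
5. ∠PCW = 62°  [cyclic CPZW, opposite ∠C+∠Z]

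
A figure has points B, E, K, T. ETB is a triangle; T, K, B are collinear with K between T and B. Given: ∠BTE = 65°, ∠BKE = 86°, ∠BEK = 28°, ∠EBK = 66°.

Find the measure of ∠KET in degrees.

∠KET = 21°

1. ∠ETK = 65°  [K on ray TB]
2. ∠EKT = 94°  [linear pair at K on TB]
3. ∠KET = 21°  [△ETK]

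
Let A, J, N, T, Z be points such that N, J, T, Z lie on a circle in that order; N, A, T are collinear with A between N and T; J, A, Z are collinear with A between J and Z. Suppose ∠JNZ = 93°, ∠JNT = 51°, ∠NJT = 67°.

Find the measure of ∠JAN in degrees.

1. ∠JTZ = 87°  [cyclic NJTZ, opposite ∠N+∠T]
2. ∠JZT = 51°  [same arc JT]
3. ∠JTN = 62°  [△NJT]
4. ∠TJZ = 42°  [△JTZ]
5. ∠JAT = 76°  [△JAT]
6. ∠JAN = 104°  [linear pair at A on NT]

∠JAN = 104°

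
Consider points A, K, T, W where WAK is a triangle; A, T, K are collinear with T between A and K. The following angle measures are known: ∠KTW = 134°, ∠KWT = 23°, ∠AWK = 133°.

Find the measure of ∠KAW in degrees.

∠KAW = 24°

1. ∠TKW = 23°  [△WTK]
2. ∠AKW = 23°  [T on ray KA]
3. ∠KAW = 24°  [△WAK]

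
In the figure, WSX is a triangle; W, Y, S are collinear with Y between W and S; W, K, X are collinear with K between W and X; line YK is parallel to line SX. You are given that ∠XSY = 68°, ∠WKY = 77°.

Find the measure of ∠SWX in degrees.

1. ∠WSX = 68°  [Y on ray SW]
2. ∠SXW = 77°  [YK∥SX, corresponding at K]
3. ∠SWX = 35°  [△WSX]

∠SWX = 35°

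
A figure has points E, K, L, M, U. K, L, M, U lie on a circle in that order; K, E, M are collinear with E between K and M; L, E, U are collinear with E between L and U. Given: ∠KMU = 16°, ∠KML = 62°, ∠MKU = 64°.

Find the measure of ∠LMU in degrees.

1. ∠KLU = 16°  [same arc KU]
2. ∠KUL = 62°  [same arc KL]
3. ∠LKU = 102°  [△KLU]
4. ∠LMU = 78°  [cyclic KLMU, opposite ∠K+∠M]

∠LMU = 78°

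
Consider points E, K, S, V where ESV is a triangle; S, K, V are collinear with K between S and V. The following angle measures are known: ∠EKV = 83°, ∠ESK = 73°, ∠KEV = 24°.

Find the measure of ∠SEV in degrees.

∠SEV = 34°

1. ∠EVK = 73°  [△EKV]
2. ∠ESV = 73°  [K on ray SV]
3. ∠EVS = 73°  [K on ray VS]
4. ∠SEV = 34°  [△ESV]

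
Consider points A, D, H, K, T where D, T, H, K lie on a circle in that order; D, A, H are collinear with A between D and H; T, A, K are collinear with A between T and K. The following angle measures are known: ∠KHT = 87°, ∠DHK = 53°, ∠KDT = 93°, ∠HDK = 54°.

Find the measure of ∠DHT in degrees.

1. ∠DTK = 53°  [same arc DK]
2. ∠DKT = 34°  [△DTK]
3. ∠DHT = 34°  [same arc DT]

∠DHT = 34°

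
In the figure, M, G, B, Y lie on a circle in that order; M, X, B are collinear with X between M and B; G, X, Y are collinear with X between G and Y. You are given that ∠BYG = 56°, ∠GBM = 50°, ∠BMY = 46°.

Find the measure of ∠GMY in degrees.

1. ∠BGY = 46°  [same arc BY]
2. ∠GBY = 78°  [△GBY]
3. ∠GMY = 102°  [cyclic MGBY, opposite ∠M+∠B]

∠GMY = 102°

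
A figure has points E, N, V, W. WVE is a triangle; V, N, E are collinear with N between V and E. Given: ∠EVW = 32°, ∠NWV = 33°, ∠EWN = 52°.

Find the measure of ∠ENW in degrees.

1. ∠NVW = 32°  [N on ray VE]
2. ∠VNW = 115°  [△WVN]
3. ∠ENW = 65°  [linear pair at N on VE]

∠ENW = 65°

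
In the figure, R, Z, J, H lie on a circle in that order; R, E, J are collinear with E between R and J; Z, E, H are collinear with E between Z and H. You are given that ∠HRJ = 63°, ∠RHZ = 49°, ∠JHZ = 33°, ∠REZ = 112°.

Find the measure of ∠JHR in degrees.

1. ∠RJZ = 49°  [same arc RZ]
2. ∠JRZ = 33°  [same arc ZJ]
3. ∠JZR = 98°  [△RZJ]
4. ∠JHR = 82°  [cyclic RZJH, opposite ∠Z+∠H]

∠JHR = 82°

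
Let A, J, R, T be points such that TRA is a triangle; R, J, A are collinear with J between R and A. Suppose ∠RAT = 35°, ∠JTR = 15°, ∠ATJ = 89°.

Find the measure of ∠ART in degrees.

∠ART = 41°

1. ∠JAT = 35°  [J on ray AR]
2. ∠AJT = 56°  [△TJA]
3. ∠RJT = 124°  [linear pair at J on RA]
4. ∠JRT = 41°  [△TRJ]
5. ∠ART = 41°  [J on ray RA]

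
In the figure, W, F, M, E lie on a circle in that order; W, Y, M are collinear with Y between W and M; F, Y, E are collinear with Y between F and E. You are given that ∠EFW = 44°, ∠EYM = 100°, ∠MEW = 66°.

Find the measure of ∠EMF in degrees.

1. ∠EMW = 44°  [same arc WE]
2. ∠FEM = 36°  [△MYE]
3. ∠EWM = 70°  [△WME]
4. ∠EFM = 70°  [same arc ME]
5. ∠EMF = 74°  [△FME]

∠EMF = 74°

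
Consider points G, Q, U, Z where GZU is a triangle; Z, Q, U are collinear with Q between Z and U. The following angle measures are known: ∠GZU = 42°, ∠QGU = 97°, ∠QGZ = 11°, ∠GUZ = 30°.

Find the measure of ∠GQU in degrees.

∠GQU = 53°

1. ∠GZQ = 42°  [Q on ray ZU]
2. ∠GQZ = 127°  [△GZQ]
3. ∠GQU = 53°  [linear pair at Q on ZU]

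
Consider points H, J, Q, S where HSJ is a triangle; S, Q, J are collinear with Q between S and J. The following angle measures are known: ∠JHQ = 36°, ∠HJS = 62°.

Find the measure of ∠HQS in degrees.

∠HQS = 98°

1. ∠HJQ = 62°  [Q on ray JS]
2. ∠HQJ = 82°  [△HQJ]
3. ∠HQS = 98°  [linear pair at Q on SJ]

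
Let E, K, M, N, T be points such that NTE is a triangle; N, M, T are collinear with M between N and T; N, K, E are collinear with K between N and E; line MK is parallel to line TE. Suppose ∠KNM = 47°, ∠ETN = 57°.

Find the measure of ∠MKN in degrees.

1. ∠ENT = 47°  [M on NT, K on NE]
2. ∠NET = 76°  [△NTE]
3. ∠MKN = 76°  [MK∥TE, corresponding at K]

∠MKN = 76°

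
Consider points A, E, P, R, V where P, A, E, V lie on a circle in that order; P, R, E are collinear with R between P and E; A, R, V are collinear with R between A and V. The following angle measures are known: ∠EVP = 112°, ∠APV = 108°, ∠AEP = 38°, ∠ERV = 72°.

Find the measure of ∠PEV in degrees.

1. ∠AVP = 38°  [same arc PA]
2. ∠PAV = 34°  [△PAV]
3. ∠PEV = 34°  [same arc PV]

∠PEV = 34°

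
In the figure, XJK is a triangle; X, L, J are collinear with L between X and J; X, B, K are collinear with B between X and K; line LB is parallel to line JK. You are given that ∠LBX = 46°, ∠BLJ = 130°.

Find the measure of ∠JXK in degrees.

∠JXK = 84°

1. ∠BLX = 50°  [linear pair at L on XJ]
2. ∠BXL = 84°  [△XLB]
3. ∠JXK = 84°  [L on XJ, B on XK]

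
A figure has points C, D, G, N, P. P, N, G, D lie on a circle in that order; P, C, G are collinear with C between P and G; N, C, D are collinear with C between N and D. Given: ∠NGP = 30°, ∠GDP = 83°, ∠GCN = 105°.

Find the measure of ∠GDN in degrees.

∠GDN = 53°

1. ∠GNP = 97°  [cyclic PNGD, opposite ∠N+∠D]
2. ∠GPN = 53°  [△PNG]
3. ∠GDN = 53°  [same arc NG]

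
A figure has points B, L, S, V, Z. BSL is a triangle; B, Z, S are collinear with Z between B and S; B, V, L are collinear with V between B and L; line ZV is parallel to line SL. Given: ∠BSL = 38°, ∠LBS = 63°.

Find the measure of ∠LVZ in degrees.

1. ∠BLS = 79°  [△BSL]
2. ∠BVZ = 79°  [ZV∥SL, corresponding at V]
3. ∠LVZ = 101°  [linear pair at V on BL]

∠LVZ = 101°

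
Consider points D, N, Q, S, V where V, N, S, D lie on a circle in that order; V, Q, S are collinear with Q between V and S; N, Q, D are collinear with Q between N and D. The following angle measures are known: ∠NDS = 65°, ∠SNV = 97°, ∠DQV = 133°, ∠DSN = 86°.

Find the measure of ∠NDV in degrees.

1. ∠NVS = 65°  [same arc NS]
2. ∠NSV = 18°  [△VNS]
3. ∠NDV = 18°  [same arc VN]

∠NDV = 18°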